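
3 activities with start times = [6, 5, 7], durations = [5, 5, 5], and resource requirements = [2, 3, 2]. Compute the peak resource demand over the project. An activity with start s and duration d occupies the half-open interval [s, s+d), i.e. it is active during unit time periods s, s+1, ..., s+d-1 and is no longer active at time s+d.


Each activity i is active on [start_i, start_i + duration_i).
Compute total resource usage per time slot:
  t=0: active resources = [], total = 0
  t=1: active resources = [], total = 0
  t=2: active resources = [], total = 0
  t=3: active resources = [], total = 0
  t=4: active resources = [], total = 0
  t=5: active resources = [3], total = 3
  t=6: active resources = [2, 3], total = 5
  t=7: active resources = [2, 3, 2], total = 7
  t=8: active resources = [2, 3, 2], total = 7
  t=9: active resources = [2, 3, 2], total = 7
  t=10: active resources = [2, 2], total = 4
  t=11: active resources = [2], total = 2
Peak resource demand = 7

7


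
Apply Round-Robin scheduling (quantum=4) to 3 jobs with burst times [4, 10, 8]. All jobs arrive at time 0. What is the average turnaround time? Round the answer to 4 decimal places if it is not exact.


Time quantum = 4
Execution trace:
  J1 runs 4 units, time = 4
  J2 runs 4 units, time = 8
  J3 runs 4 units, time = 12
  J2 runs 4 units, time = 16
  J3 runs 4 units, time = 20
  J2 runs 2 units, time = 22
Finish times: [4, 22, 20]
Average turnaround = 46/3 = 15.3333

15.3333


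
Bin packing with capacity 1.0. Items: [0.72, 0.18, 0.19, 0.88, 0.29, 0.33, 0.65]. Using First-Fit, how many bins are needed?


Place items sequentially using First-Fit:
  Item 0.72 -> new Bin 1
  Item 0.18 -> Bin 1 (now 0.9)
  Item 0.19 -> new Bin 2
  Item 0.88 -> new Bin 3
  Item 0.29 -> Bin 2 (now 0.48)
  Item 0.33 -> Bin 2 (now 0.81)
  Item 0.65 -> new Bin 4
Total bins used = 4

4


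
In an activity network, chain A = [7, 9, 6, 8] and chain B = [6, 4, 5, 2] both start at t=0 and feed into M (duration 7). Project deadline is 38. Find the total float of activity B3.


Forward pass: ES(B3) = sum of predecessors on chain B = 10
EF = ES + duration = 10 + 5 = 15
Backward pass: LF(M) = deadline = 38; LS(M) = 38 - 7 = 31
LF(B3) = LS(M) - sum(successors on chain B) = 31 - 2 = 29
LS = LF - duration = 29 - 5 = 24
Total float = LS - ES = 24 - 10 = 14

14


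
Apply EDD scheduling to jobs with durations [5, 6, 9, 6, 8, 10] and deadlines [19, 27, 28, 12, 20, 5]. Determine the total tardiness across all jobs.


Sort by due date (EDD order): [(10, 5), (6, 12), (5, 19), (8, 20), (6, 27), (9, 28)]
Compute completion times and tardiness:
  Job 1: p=10, d=5, C=10, tardiness=max(0,10-5)=5
  Job 2: p=6, d=12, C=16, tardiness=max(0,16-12)=4
  Job 3: p=5, d=19, C=21, tardiness=max(0,21-19)=2
  Job 4: p=8, d=20, C=29, tardiness=max(0,29-20)=9
  Job 5: p=6, d=27, C=35, tardiness=max(0,35-27)=8
  Job 6: p=9, d=28, C=44, tardiness=max(0,44-28)=16
Total tardiness = 44

44


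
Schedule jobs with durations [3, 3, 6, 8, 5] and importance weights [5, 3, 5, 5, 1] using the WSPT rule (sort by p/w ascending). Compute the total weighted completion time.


Compute p/w ratios and sort ascending (WSPT): [(3, 5), (3, 3), (6, 5), (8, 5), (5, 1)]
Compute weighted completion times:
  Job (p=3,w=5): C=3, w*C=5*3=15
  Job (p=3,w=3): C=6, w*C=3*6=18
  Job (p=6,w=5): C=12, w*C=5*12=60
  Job (p=8,w=5): C=20, w*C=5*20=100
  Job (p=5,w=1): C=25, w*C=1*25=25
Total weighted completion time = 218

218


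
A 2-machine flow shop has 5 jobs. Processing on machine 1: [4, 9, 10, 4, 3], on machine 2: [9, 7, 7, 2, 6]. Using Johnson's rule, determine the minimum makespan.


Apply Johnson's rule:
  Group 1 (a <= b): [(5, 3, 6), (1, 4, 9)]
  Group 2 (a > b): [(2, 9, 7), (3, 10, 7), (4, 4, 2)]
Optimal job order: [5, 1, 2, 3, 4]
Schedule:
  Job 5: M1 done at 3, M2 done at 9
  Job 1: M1 done at 7, M2 done at 18
  Job 2: M1 done at 16, M2 done at 25
  Job 3: M1 done at 26, M2 done at 33
  Job 4: M1 done at 30, M2 done at 35
Makespan = 35

35


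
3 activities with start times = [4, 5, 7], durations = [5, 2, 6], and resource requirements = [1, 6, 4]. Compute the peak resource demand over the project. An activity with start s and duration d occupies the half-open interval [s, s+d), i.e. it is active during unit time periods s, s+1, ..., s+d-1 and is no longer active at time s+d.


Each activity i is active on [start_i, start_i + duration_i).
Compute total resource usage per time slot:
  t=0: active resources = [], total = 0
  t=1: active resources = [], total = 0
  t=2: active resources = [], total = 0
  t=3: active resources = [], total = 0
  t=4: active resources = [1], total = 1
  t=5: active resources = [1, 6], total = 7
  t=6: active resources = [1, 6], total = 7
  t=7: active resources = [1, 4], total = 5
  t=8: active resources = [1, 4], total = 5
  t=9: active resources = [4], total = 4
  t=10: active resources = [4], total = 4
  t=11: active resources = [4], total = 4
  t=12: active resources = [4], total = 4
Peak resource demand = 7

7


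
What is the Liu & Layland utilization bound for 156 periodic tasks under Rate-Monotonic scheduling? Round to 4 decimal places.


Compute 2^(1/156) = 1.0044531370
Subtract 1: 1.0044531370 - 1 = 0.0044531370
Multiply by n: 156 * 0.0044531370 = 0.6946893720
Round to 4 dp: 0.6947

0.6947


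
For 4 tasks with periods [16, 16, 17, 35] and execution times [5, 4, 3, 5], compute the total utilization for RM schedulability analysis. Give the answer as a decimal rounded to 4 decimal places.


Compute individual utilizations (exact fractions):
  Task 1: C/T = 5/16 (approx. 0.3125)
  Task 2: C/T = 4/16 = 1/4 (approx. 0.25)
  Task 3: C/T = 3/17 (approx. 0.1765)
  Task 4: C/T = 5/35 = 1/7 (approx. 0.1429)
Total utilization U = 5/16 + 1/4 + 3/17 + 1/7 = 1679/1904
Rounded to 4 decimal places: U = 0.8818
RM (Liu & Layland) bound for 4 tasks = 0.756828; compare with U = 1679/1904 (approx. 0.881828)
bound < U <= 1, so the RM sufficient condition is not met (inconclusive; an exact test such as response-time analysis is needed).

0.8818


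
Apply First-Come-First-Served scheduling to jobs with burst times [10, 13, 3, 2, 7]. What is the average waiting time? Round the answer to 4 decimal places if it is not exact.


FCFS order (as given): [10, 13, 3, 2, 7]
Waiting times:
  Job 1: wait = 0
  Job 2: wait = 10
  Job 3: wait = 23
  Job 4: wait = 26
  Job 5: wait = 28
Sum of waiting times = 87
Average waiting time = 87/5 = 17.4

17.4


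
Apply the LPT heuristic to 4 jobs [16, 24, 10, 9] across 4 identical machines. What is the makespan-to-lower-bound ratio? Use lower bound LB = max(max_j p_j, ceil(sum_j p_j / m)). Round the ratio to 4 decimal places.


LPT order: [24, 16, 10, 9]
Machine loads after assignment: [24, 16, 10, 9]
LPT makespan = 24
Lower bound = max(max_job, ceil(total/4)) = max(24, 15) = 24
Ratio = 24 / 24 = 1.0

1.0


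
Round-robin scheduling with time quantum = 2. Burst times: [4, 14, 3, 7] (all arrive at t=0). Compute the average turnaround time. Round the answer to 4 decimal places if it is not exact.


Time quantum = 2
Execution trace:
  J1 runs 2 units, time = 2
  J2 runs 2 units, time = 4
  J3 runs 2 units, time = 6
  J4 runs 2 units, time = 8
  J1 runs 2 units, time = 10
  J2 runs 2 units, time = 12
  J3 runs 1 units, time = 13
  J4 runs 2 units, time = 15
  J2 runs 2 units, time = 17
  J4 runs 2 units, time = 19
  J2 runs 2 units, time = 21
  J4 runs 1 units, time = 22
  J2 runs 2 units, time = 24
  J2 runs 2 units, time = 26
  J2 runs 2 units, time = 28
Finish times: [10, 28, 13, 22]
Average turnaround = 73/4 = 18.25

18.25


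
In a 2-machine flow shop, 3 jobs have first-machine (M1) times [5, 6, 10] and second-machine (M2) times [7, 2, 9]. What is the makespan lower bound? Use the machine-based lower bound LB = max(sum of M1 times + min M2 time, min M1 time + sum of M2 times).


LB1 = sum(M1 times) + min(M2 times) = 21 + 2 = 23
LB2 = min(M1 times) + sum(M2 times) = 5 + 18 = 23
Lower bound = max(LB1, LB2) = max(23, 23) = 23

23


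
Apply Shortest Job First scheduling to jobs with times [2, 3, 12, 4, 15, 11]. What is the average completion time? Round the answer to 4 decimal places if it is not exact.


SJF order (ascending): [2, 3, 4, 11, 12, 15]
Completion times:
  Job 1: burst=2, C=2
  Job 2: burst=3, C=5
  Job 3: burst=4, C=9
  Job 4: burst=11, C=20
  Job 5: burst=12, C=32
  Job 6: burst=15, C=47
Average completion = 115/6 = 19.1667

19.1667


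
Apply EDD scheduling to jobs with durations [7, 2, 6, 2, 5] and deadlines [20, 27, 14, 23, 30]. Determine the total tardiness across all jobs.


Sort by due date (EDD order): [(6, 14), (7, 20), (2, 23), (2, 27), (5, 30)]
Compute completion times and tardiness:
  Job 1: p=6, d=14, C=6, tardiness=max(0,6-14)=0
  Job 2: p=7, d=20, C=13, tardiness=max(0,13-20)=0
  Job 3: p=2, d=23, C=15, tardiness=max(0,15-23)=0
  Job 4: p=2, d=27, C=17, tardiness=max(0,17-27)=0
  Job 5: p=5, d=30, C=22, tardiness=max(0,22-30)=0
Total tardiness = 0

0


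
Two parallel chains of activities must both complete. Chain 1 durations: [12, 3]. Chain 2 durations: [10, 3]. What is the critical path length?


Path A total = 12 + 3 = 15
Path B total = 10 + 3 = 13
Critical path = longest path = max(15, 13) = 15

15


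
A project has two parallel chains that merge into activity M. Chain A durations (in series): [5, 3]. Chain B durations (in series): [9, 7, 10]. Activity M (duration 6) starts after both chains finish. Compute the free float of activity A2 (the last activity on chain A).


ES(A2) = sum of predecessors on chain A = 5
EF(A2) = ES + duration = 5 + 3 = 8
Successor of A2 is M. ES(M) = max(sum(A), sum(B)) = max(8, 26) = 26
Free float = ES(successor) - EF(current) = 26 - 8 = 18

18


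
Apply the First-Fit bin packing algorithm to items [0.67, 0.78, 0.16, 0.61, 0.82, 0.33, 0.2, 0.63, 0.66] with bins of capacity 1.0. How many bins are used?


Place items sequentially using First-Fit:
  Item 0.67 -> new Bin 1
  Item 0.78 -> new Bin 2
  Item 0.16 -> Bin 1 (now 0.83)
  Item 0.61 -> new Bin 3
  Item 0.82 -> new Bin 4
  Item 0.33 -> Bin 3 (now 0.94)
  Item 0.2 -> Bin 2 (now 0.98)
  Item 0.63 -> new Bin 5
  Item 0.66 -> new Bin 6
Total bins used = 6

6


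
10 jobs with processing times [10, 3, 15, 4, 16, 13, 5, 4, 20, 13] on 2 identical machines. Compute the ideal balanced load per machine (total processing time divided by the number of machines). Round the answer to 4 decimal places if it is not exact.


Total processing time = 10 + 3 + 15 + 4 + 16 + 13 + 5 + 4 + 20 + 13 = 103
Number of machines = 2
Ideal balanced load = 103 / 2 = 51.5

51.5


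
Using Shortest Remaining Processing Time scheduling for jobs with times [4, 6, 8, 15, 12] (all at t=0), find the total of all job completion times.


Since all jobs arrive at t=0, SRPT equals SPT ordering.
SPT order: [4, 6, 8, 12, 15]
Completion times:
  Job 1: p=4, C=4
  Job 2: p=6, C=10
  Job 3: p=8, C=18
  Job 4: p=12, C=30
  Job 5: p=15, C=45
Total completion time = 4 + 10 + 18 + 30 + 45 = 107

107


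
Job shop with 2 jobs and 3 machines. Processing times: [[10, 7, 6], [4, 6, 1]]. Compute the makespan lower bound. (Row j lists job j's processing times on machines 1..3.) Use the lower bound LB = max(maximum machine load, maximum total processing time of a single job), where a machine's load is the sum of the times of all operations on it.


Machine loads:
  Machine 1: 10 + 4 = 14
  Machine 2: 7 + 6 = 13
  Machine 3: 6 + 1 = 7
Max machine load = 14
Job totals:
  Job 1: 23
  Job 2: 11
Max job total = 23
Lower bound = max(14, 23) = 23

23


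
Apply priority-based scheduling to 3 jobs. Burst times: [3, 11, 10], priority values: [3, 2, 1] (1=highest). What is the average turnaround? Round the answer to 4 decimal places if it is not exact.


Sort by priority (ascending = highest first):
Order: [(1, 10), (2, 11), (3, 3)]
Completion times:
  Priority 1, burst=10, C=10
  Priority 2, burst=11, C=21
  Priority 3, burst=3, C=24
Average turnaround = 55/3 = 18.3333

18.3333


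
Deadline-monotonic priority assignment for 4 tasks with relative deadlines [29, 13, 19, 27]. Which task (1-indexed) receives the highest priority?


Sort tasks by relative deadline (ascending):
  Task 2: deadline = 13
  Task 3: deadline = 19
  Task 4: deadline = 27
  Task 1: deadline = 29
Priority order (highest first): [2, 3, 4, 1]
Highest priority task = 2

2


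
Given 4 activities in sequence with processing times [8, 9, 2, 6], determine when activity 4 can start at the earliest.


Activity 4 starts after activities 1 through 3 complete.
Predecessor durations: [8, 9, 2]
ES = 8 + 9 + 2 = 19

19


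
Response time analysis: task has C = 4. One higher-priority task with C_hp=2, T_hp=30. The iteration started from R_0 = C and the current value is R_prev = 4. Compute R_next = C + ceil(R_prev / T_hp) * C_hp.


R_next = C + ceil(R_prev / T_hp) * C_hp
ceil(4 / 30) = ceil(0.1333) = 1
Interference = 1 * 2 = 2
R_next = 4 + 2 = 6

6


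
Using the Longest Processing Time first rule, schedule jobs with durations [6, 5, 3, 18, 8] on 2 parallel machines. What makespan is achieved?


Sort jobs in decreasing order (LPT): [18, 8, 6, 5, 3]
Assign each job to the least loaded machine:
  Machine 1: jobs [18, 3], load = 21
  Machine 2: jobs [8, 6, 5], load = 19
Makespan = max load = 21

21


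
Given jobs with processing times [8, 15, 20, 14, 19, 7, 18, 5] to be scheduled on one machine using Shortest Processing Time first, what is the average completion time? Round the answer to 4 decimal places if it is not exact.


Sort jobs by processing time (SPT order): [5, 7, 8, 14, 15, 18, 19, 20]
Compute completion times sequentially:
  Job 1: processing = 5, completes at 5
  Job 2: processing = 7, completes at 12
  Job 3: processing = 8, completes at 20
  Job 4: processing = 14, completes at 34
  Job 5: processing = 15, completes at 49
  Job 6: processing = 18, completes at 67
  Job 7: processing = 19, completes at 86
  Job 8: processing = 20, completes at 106
Sum of completion times = 379
Average completion time = 379/8 = 47.375

47.375


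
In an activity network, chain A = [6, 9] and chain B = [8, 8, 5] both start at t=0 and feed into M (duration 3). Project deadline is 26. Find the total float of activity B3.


Forward pass: ES(B3) = sum of predecessors on chain B = 16
EF = ES + duration = 16 + 5 = 21
Backward pass: LF(M) = deadline = 26; LS(M) = 26 - 3 = 23
LF(B3) = LS(M) - sum(successors on chain B) = 23 - 0 = 23
LS = LF - duration = 23 - 5 = 18
Total float = LS - ES = 18 - 16 = 2

2


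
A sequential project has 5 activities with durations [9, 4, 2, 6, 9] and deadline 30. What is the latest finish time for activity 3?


LF(activity 3) = deadline - sum of successor durations
Successors: activities 4 through 5 with durations [6, 9]
Sum of successor durations = 15
LF = 30 - 15 = 15

15


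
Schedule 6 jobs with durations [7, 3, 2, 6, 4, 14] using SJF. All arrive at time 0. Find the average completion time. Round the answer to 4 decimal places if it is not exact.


SJF order (ascending): [2, 3, 4, 6, 7, 14]
Completion times:
  Job 1: burst=2, C=2
  Job 2: burst=3, C=5
  Job 3: burst=4, C=9
  Job 4: burst=6, C=15
  Job 5: burst=7, C=22
  Job 6: burst=14, C=36
Average completion = 89/6 = 14.8333

14.8333


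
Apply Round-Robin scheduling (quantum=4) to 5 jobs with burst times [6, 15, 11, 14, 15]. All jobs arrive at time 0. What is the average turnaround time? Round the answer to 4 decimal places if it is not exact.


Time quantum = 4
Execution trace:
  J1 runs 4 units, time = 4
  J2 runs 4 units, time = 8
  J3 runs 4 units, time = 12
  J4 runs 4 units, time = 16
  J5 runs 4 units, time = 20
  J1 runs 2 units, time = 22
  J2 runs 4 units, time = 26
  J3 runs 4 units, time = 30
  J4 runs 4 units, time = 34
  J5 runs 4 units, time = 38
  J2 runs 4 units, time = 42
  J3 runs 3 units, time = 45
  J4 runs 4 units, time = 49
  J5 runs 4 units, time = 53
  J2 runs 3 units, time = 56
  J4 runs 2 units, time = 58
  J5 runs 3 units, time = 61
Finish times: [22, 56, 45, 58, 61]
Average turnaround = 242/5 = 48.4

48.4


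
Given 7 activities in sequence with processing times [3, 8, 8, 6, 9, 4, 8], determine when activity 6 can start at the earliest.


Activity 6 starts after activities 1 through 5 complete.
Predecessor durations: [3, 8, 8, 6, 9]
ES = 3 + 8 + 8 + 6 + 9 = 34

34


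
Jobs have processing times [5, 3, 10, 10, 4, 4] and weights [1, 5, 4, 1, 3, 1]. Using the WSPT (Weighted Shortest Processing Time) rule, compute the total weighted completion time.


Compute p/w ratios and sort ascending (WSPT): [(3, 5), (4, 3), (10, 4), (4, 1), (5, 1), (10, 1)]
Compute weighted completion times:
  Job (p=3,w=5): C=3, w*C=5*3=15
  Job (p=4,w=3): C=7, w*C=3*7=21
  Job (p=10,w=4): C=17, w*C=4*17=68
  Job (p=4,w=1): C=21, w*C=1*21=21
  Job (p=5,w=1): C=26, w*C=1*26=26
  Job (p=10,w=1): C=36, w*C=1*36=36
Total weighted completion time = 187

187


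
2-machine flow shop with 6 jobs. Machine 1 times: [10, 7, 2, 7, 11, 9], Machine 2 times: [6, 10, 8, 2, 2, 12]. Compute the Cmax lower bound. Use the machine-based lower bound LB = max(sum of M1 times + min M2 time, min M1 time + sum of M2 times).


LB1 = sum(M1 times) + min(M2 times) = 46 + 2 = 48
LB2 = min(M1 times) + sum(M2 times) = 2 + 40 = 42
Lower bound = max(LB1, LB2) = max(48, 42) = 48

48


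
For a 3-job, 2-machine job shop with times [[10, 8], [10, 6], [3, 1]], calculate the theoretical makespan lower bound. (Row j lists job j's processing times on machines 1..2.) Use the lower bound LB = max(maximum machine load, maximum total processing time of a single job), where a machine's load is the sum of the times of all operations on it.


Machine loads:
  Machine 1: 10 + 10 + 3 = 23
  Machine 2: 8 + 6 + 1 = 15
Max machine load = 23
Job totals:
  Job 1: 18
  Job 2: 16
  Job 3: 4
Max job total = 18
Lower bound = max(23, 18) = 23

23


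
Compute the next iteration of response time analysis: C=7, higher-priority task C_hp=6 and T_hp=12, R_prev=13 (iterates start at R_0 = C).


R_next = C + ceil(R_prev / T_hp) * C_hp
ceil(13 / 12) = ceil(1.0833) = 2
Interference = 2 * 6 = 12
R_next = 7 + 12 = 19

19


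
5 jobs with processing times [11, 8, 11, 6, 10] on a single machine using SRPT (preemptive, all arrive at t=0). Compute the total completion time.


Since all jobs arrive at t=0, SRPT equals SPT ordering.
SPT order: [6, 8, 10, 11, 11]
Completion times:
  Job 1: p=6, C=6
  Job 2: p=8, C=14
  Job 3: p=10, C=24
  Job 4: p=11, C=35
  Job 5: p=11, C=46
Total completion time = 6 + 14 + 24 + 35 + 46 = 125

125


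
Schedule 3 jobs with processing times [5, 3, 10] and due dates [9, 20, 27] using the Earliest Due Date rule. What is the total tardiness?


Sort by due date (EDD order): [(5, 9), (3, 20), (10, 27)]
Compute completion times and tardiness:
  Job 1: p=5, d=9, C=5, tardiness=max(0,5-9)=0
  Job 2: p=3, d=20, C=8, tardiness=max(0,8-20)=0
  Job 3: p=10, d=27, C=18, tardiness=max(0,18-27)=0
Total tardiness = 0

0


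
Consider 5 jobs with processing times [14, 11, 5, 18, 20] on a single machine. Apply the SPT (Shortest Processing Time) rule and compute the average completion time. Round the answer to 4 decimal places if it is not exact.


Sort jobs by processing time (SPT order): [5, 11, 14, 18, 20]
Compute completion times sequentially:
  Job 1: processing = 5, completes at 5
  Job 2: processing = 11, completes at 16
  Job 3: processing = 14, completes at 30
  Job 4: processing = 18, completes at 48
  Job 5: processing = 20, completes at 68
Sum of completion times = 167
Average completion time = 167/5 = 33.4

33.4


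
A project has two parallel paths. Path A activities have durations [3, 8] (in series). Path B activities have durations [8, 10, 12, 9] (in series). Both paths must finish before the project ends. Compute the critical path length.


Path A total = 3 + 8 = 11
Path B total = 8 + 10 + 12 + 9 = 39
Critical path = longest path = max(11, 39) = 39

39


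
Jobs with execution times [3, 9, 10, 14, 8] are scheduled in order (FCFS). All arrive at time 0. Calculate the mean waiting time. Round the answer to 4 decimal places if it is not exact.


FCFS order (as given): [3, 9, 10, 14, 8]
Waiting times:
  Job 1: wait = 0
  Job 2: wait = 3
  Job 3: wait = 12
  Job 4: wait = 22
  Job 5: wait = 36
Sum of waiting times = 73
Average waiting time = 73/5 = 14.6

14.6


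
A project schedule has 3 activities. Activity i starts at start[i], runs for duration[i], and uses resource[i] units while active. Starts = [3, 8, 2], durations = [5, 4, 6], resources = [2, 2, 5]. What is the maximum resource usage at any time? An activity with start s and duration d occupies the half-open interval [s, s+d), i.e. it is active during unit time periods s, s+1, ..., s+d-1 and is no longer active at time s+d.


Each activity i is active on [start_i, start_i + duration_i).
Compute total resource usage per time slot:
  t=0: active resources = [], total = 0
  t=1: active resources = [], total = 0
  t=2: active resources = [5], total = 5
  t=3: active resources = [2, 5], total = 7
  t=4: active resources = [2, 5], total = 7
  t=5: active resources = [2, 5], total = 7
  t=6: active resources = [2, 5], total = 7
  t=7: active resources = [2, 5], total = 7
  t=8: active resources = [2], total = 2
  t=9: active resources = [2], total = 2
  t=10: active resources = [2], total = 2
  t=11: active resources = [2], total = 2
Peak resource demand = 7

7


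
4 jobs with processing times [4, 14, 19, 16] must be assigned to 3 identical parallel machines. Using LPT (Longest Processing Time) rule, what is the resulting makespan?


Sort jobs in decreasing order (LPT): [19, 16, 14, 4]
Assign each job to the least loaded machine:
  Machine 1: jobs [19], load = 19
  Machine 2: jobs [16], load = 16
  Machine 3: jobs [14, 4], load = 18
Makespan = max load = 19

19


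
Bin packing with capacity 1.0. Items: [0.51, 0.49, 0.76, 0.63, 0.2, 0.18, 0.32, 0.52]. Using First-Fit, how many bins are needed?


Place items sequentially using First-Fit:
  Item 0.51 -> new Bin 1
  Item 0.49 -> Bin 1 (now 1.0)
  Item 0.76 -> new Bin 2
  Item 0.63 -> new Bin 3
  Item 0.2 -> Bin 2 (now 0.96)
  Item 0.18 -> Bin 3 (now 0.81)
  Item 0.32 -> new Bin 4
  Item 0.52 -> Bin 4 (now 0.84)
Total bins used = 4

4


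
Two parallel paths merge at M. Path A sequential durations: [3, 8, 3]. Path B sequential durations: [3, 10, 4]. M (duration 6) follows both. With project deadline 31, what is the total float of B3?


Forward pass: ES(B3) = sum of predecessors on chain B = 13
EF = ES + duration = 13 + 4 = 17
Backward pass: LF(M) = deadline = 31; LS(M) = 31 - 6 = 25
LF(B3) = LS(M) - sum(successors on chain B) = 25 - 0 = 25
LS = LF - duration = 25 - 4 = 21
Total float = LS - ES = 21 - 13 = 8

8


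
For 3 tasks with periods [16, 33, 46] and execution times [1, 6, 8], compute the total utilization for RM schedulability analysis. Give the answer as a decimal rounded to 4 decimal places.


Compute individual utilizations (exact fractions):
  Task 1: C/T = 1/16 (approx. 0.0625)
  Task 2: C/T = 6/33 = 2/11 (approx. 0.1818)
  Task 3: C/T = 8/46 = 4/23 (approx. 0.1739)
Total utilization U = 1/16 + 2/11 + 4/23 = 1693/4048
Rounded to 4 decimal places: U = 0.4182
RM (Liu & Layland) bound for 3 tasks = 0.779763; compare with U = 1693/4048 (approx. 0.418231)
U <= bound, so schedulable by RM sufficient condition.

0.4182


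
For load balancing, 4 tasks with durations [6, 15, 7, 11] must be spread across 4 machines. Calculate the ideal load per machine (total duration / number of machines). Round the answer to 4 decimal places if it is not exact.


Total processing time = 6 + 15 + 7 + 11 = 39
Number of machines = 4
Ideal balanced load = 39 / 4 = 9.75

9.75


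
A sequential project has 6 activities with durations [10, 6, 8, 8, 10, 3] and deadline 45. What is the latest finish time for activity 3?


LF(activity 3) = deadline - sum of successor durations
Successors: activities 4 through 6 with durations [8, 10, 3]
Sum of successor durations = 21
LF = 45 - 21 = 24

24


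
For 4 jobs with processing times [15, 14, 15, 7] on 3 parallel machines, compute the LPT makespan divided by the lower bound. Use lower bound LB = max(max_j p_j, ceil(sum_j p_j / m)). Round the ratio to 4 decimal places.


LPT order: [15, 15, 14, 7]
Machine loads after assignment: [15, 15, 21]
LPT makespan = 21
Lower bound = max(max_job, ceil(total/3)) = max(15, 17) = 17
Ratio = 21 / 17 = 1.2353

1.2353


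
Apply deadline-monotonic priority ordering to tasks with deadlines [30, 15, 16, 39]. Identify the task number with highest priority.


Sort tasks by relative deadline (ascending):
  Task 2: deadline = 15
  Task 3: deadline = 16
  Task 1: deadline = 30
  Task 4: deadline = 39
Priority order (highest first): [2, 3, 1, 4]
Highest priority task = 2

2


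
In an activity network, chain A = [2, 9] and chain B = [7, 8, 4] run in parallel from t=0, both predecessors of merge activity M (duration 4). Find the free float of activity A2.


ES(A2) = sum of predecessors on chain A = 2
EF(A2) = ES + duration = 2 + 9 = 11
Successor of A2 is M. ES(M) = max(sum(A), sum(B)) = max(11, 19) = 19
Free float = ES(successor) - EF(current) = 19 - 11 = 8

8


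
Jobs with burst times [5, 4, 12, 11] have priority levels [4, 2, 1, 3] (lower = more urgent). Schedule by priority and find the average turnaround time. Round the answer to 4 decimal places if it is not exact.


Sort by priority (ascending = highest first):
Order: [(1, 12), (2, 4), (3, 11), (4, 5)]
Completion times:
  Priority 1, burst=12, C=12
  Priority 2, burst=4, C=16
  Priority 3, burst=11, C=27
  Priority 4, burst=5, C=32
Average turnaround = 87/4 = 21.75

21.75


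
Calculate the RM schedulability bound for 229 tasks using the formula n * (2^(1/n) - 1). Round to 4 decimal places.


Compute 2^(1/229) = 1.0030314291
Subtract 1: 1.0030314291 - 1 = 0.0030314291
Multiply by n: 229 * 0.0030314291 = 0.6941972639
Round to 4 dp: 0.6942

0.6942


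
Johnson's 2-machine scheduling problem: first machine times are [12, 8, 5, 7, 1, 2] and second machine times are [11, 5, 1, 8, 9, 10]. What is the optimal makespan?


Apply Johnson's rule:
  Group 1 (a <= b): [(5, 1, 9), (6, 2, 10), (4, 7, 8)]
  Group 2 (a > b): [(1, 12, 11), (2, 8, 5), (3, 5, 1)]
Optimal job order: [5, 6, 4, 1, 2, 3]
Schedule:
  Job 5: M1 done at 1, M2 done at 10
  Job 6: M1 done at 3, M2 done at 20
  Job 4: M1 done at 10, M2 done at 28
  Job 1: M1 done at 22, M2 done at 39
  Job 2: M1 done at 30, M2 done at 44
  Job 3: M1 done at 35, M2 done at 45
Makespan = 45

45


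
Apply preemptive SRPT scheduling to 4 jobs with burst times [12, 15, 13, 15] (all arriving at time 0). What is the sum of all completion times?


Since all jobs arrive at t=0, SRPT equals SPT ordering.
SPT order: [12, 13, 15, 15]
Completion times:
  Job 1: p=12, C=12
  Job 2: p=13, C=25
  Job 3: p=15, C=40
  Job 4: p=15, C=55
Total completion time = 12 + 25 + 40 + 55 = 132

132


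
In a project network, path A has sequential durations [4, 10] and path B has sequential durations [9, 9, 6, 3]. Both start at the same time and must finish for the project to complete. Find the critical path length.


Path A total = 4 + 10 = 14
Path B total = 9 + 9 + 6 + 3 = 27
Critical path = longest path = max(14, 27) = 27

27


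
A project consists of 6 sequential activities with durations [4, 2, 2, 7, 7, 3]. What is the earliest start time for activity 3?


Activity 3 starts after activities 1 through 2 complete.
Predecessor durations: [4, 2]
ES = 4 + 2 = 6

6


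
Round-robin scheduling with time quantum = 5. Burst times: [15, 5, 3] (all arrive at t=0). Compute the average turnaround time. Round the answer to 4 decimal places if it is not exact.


Time quantum = 5
Execution trace:
  J1 runs 5 units, time = 5
  J2 runs 5 units, time = 10
  J3 runs 3 units, time = 13
  J1 runs 5 units, time = 18
  J1 runs 5 units, time = 23
Finish times: [23, 10, 13]
Average turnaround = 46/3 = 15.3333

15.3333


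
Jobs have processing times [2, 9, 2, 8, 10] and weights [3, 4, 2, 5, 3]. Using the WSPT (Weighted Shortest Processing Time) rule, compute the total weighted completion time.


Compute p/w ratios and sort ascending (WSPT): [(2, 3), (2, 2), (8, 5), (9, 4), (10, 3)]
Compute weighted completion times:
  Job (p=2,w=3): C=2, w*C=3*2=6
  Job (p=2,w=2): C=4, w*C=2*4=8
  Job (p=8,w=5): C=12, w*C=5*12=60
  Job (p=9,w=4): C=21, w*C=4*21=84
  Job (p=10,w=3): C=31, w*C=3*31=93
Total weighted completion time = 251

251


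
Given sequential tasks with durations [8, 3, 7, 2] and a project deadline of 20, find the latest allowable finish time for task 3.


LF(activity 3) = deadline - sum of successor durations
Successors: activities 4 through 4 with durations [2]
Sum of successor durations = 2
LF = 20 - 2 = 18

18


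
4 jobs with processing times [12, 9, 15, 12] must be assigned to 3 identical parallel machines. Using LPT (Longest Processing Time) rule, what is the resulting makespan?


Sort jobs in decreasing order (LPT): [15, 12, 12, 9]
Assign each job to the least loaded machine:
  Machine 1: jobs [15], load = 15
  Machine 2: jobs [12, 9], load = 21
  Machine 3: jobs [12], load = 12
Makespan = max load = 21

21


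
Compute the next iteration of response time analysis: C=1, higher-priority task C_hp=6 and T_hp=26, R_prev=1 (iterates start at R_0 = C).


R_next = C + ceil(R_prev / T_hp) * C_hp
ceil(1 / 26) = ceil(0.0385) = 1
Interference = 1 * 6 = 6
R_next = 1 + 6 = 7

7


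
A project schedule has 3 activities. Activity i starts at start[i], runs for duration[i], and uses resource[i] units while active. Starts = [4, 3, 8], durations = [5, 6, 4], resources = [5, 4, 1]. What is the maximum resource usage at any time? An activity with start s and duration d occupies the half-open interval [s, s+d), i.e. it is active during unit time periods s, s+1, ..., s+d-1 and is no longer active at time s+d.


Each activity i is active on [start_i, start_i + duration_i).
Compute total resource usage per time slot:
  t=0: active resources = [], total = 0
  t=1: active resources = [], total = 0
  t=2: active resources = [], total = 0
  t=3: active resources = [4], total = 4
  t=4: active resources = [5, 4], total = 9
  t=5: active resources = [5, 4], total = 9
  t=6: active resources = [5, 4], total = 9
  t=7: active resources = [5, 4], total = 9
  t=8: active resources = [5, 4, 1], total = 10
  t=9: active resources = [1], total = 1
  t=10: active resources = [1], total = 1
  t=11: active resources = [1], total = 1
Peak resource demand = 10

10


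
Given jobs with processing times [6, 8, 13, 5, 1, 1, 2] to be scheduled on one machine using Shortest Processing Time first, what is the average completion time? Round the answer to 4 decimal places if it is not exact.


Sort jobs by processing time (SPT order): [1, 1, 2, 5, 6, 8, 13]
Compute completion times sequentially:
  Job 1: processing = 1, completes at 1
  Job 2: processing = 1, completes at 2
  Job 3: processing = 2, completes at 4
  Job 4: processing = 5, completes at 9
  Job 5: processing = 6, completes at 15
  Job 6: processing = 8, completes at 23
  Job 7: processing = 13, completes at 36
Sum of completion times = 90
Average completion time = 90/7 = 12.8571

12.8571


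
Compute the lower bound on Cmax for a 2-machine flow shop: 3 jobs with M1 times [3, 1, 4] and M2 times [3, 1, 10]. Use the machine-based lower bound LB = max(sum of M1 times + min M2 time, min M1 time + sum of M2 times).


LB1 = sum(M1 times) + min(M2 times) = 8 + 1 = 9
LB2 = min(M1 times) + sum(M2 times) = 1 + 14 = 15
Lower bound = max(LB1, LB2) = max(9, 15) = 15

15


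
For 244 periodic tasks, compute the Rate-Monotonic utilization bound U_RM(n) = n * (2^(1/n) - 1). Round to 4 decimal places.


Compute 2^(1/244) = 1.0028448059
Subtract 1: 1.0028448059 - 1 = 0.0028448059
Multiply by n: 244 * 0.0028448059 = 0.6941326396
Round to 4 dp: 0.6941

0.6941


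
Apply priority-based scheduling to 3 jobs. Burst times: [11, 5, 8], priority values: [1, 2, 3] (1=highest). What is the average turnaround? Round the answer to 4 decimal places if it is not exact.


Sort by priority (ascending = highest first):
Order: [(1, 11), (2, 5), (3, 8)]
Completion times:
  Priority 1, burst=11, C=11
  Priority 2, burst=5, C=16
  Priority 3, burst=8, C=24
Average turnaround = 51/3 = 17.0

17.0


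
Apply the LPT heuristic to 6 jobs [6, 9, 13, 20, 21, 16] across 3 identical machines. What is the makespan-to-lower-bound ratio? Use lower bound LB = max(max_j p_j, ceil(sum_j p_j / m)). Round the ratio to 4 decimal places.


LPT order: [21, 20, 16, 13, 9, 6]
Machine loads after assignment: [27, 29, 29]
LPT makespan = 29
Lower bound = max(max_job, ceil(total/3)) = max(21, 29) = 29
Ratio = 29 / 29 = 1.0

1.0


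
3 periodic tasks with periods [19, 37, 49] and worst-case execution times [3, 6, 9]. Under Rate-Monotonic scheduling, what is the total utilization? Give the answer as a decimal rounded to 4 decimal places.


Compute individual utilizations (exact fractions):
  Task 1: C/T = 3/19 (approx. 0.1579)
  Task 2: C/T = 6/37 (approx. 0.1622)
  Task 3: C/T = 9/49 (approx. 0.1837)
Total utilization U = 3/19 + 6/37 + 9/49 = 17352/34447
Rounded to 4 decimal places: U = 0.5037
RM (Liu & Layland) bound for 3 tasks = 0.779763; compare with U = 17352/34447 (approx. 0.503730)
U <= bound, so schedulable by RM sufficient condition.

0.5037


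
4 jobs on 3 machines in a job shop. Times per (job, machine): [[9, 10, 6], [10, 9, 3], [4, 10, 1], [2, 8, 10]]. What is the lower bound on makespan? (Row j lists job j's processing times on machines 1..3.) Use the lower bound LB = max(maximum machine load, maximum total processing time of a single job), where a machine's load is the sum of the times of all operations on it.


Machine loads:
  Machine 1: 9 + 10 + 4 + 2 = 25
  Machine 2: 10 + 9 + 10 + 8 = 37
  Machine 3: 6 + 3 + 1 + 10 = 20
Max machine load = 37
Job totals:
  Job 1: 25
  Job 2: 22
  Job 3: 15
  Job 4: 20
Max job total = 25
Lower bound = max(37, 25) = 37

37


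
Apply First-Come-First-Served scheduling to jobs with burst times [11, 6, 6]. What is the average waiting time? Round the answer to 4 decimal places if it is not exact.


FCFS order (as given): [11, 6, 6]
Waiting times:
  Job 1: wait = 0
  Job 2: wait = 11
  Job 3: wait = 17
Sum of waiting times = 28
Average waiting time = 28/3 = 9.3333

9.3333


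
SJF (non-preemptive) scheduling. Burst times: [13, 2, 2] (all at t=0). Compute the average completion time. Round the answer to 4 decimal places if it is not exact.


SJF order (ascending): [2, 2, 13]
Completion times:
  Job 1: burst=2, C=2
  Job 2: burst=2, C=4
  Job 3: burst=13, C=17
Average completion = 23/3 = 7.6667

7.6667


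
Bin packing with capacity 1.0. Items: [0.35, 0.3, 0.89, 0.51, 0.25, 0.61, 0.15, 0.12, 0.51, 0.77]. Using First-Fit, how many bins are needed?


Place items sequentially using First-Fit:
  Item 0.35 -> new Bin 1
  Item 0.3 -> Bin 1 (now 0.65)
  Item 0.89 -> new Bin 2
  Item 0.51 -> new Bin 3
  Item 0.25 -> Bin 1 (now 0.9)
  Item 0.61 -> new Bin 4
  Item 0.15 -> Bin 3 (now 0.66)
  Item 0.12 -> Bin 3 (now 0.78)
  Item 0.51 -> new Bin 5
  Item 0.77 -> new Bin 6
Total bins used = 6

6


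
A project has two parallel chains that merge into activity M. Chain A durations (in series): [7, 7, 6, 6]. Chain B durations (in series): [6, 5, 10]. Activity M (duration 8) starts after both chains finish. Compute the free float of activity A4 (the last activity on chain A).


ES(A4) = sum of predecessors on chain A = 20
EF(A4) = ES + duration = 20 + 6 = 26
Successor of A4 is M. ES(M) = max(sum(A), sum(B)) = max(26, 21) = 26
Free float = ES(successor) - EF(current) = 26 - 26 = 0

0


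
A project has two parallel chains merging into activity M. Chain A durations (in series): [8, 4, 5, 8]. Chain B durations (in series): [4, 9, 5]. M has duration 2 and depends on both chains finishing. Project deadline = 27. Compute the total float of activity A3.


Forward pass: ES(A3) = sum of predecessors on chain A = 12
EF = ES + duration = 12 + 5 = 17
Backward pass: LF(M) = deadline = 27; LS(M) = 27 - 2 = 25
LF(A3) = LS(M) - sum(successors on chain A) = 25 - 8 = 17
LS = LF - duration = 17 - 5 = 12
Total float = LS - ES = 12 - 12 = 0

0


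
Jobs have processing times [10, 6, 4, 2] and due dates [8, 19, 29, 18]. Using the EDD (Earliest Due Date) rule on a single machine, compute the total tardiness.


Sort by due date (EDD order): [(10, 8), (2, 18), (6, 19), (4, 29)]
Compute completion times and tardiness:
  Job 1: p=10, d=8, C=10, tardiness=max(0,10-8)=2
  Job 2: p=2, d=18, C=12, tardiness=max(0,12-18)=0
  Job 3: p=6, d=19, C=18, tardiness=max(0,18-19)=0
  Job 4: p=4, d=29, C=22, tardiness=max(0,22-29)=0
Total tardiness = 2

2


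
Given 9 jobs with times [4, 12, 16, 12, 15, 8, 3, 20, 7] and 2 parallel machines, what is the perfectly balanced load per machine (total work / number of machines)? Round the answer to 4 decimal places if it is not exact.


Total processing time = 4 + 12 + 16 + 12 + 15 + 8 + 3 + 20 + 7 = 97
Number of machines = 2
Ideal balanced load = 97 / 2 = 48.5

48.5


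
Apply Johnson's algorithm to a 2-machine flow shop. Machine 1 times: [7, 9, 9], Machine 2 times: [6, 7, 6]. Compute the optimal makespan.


Apply Johnson's rule:
  Group 1 (a <= b): []
  Group 2 (a > b): [(2, 9, 7), (1, 7, 6), (3, 9, 6)]
Optimal job order: [2, 1, 3]
Schedule:
  Job 2: M1 done at 9, M2 done at 16
  Job 1: M1 done at 16, M2 done at 22
  Job 3: M1 done at 25, M2 done at 31
Makespan = 31

31


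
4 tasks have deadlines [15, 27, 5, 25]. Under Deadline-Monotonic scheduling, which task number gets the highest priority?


Sort tasks by relative deadline (ascending):
  Task 3: deadline = 5
  Task 1: deadline = 15
  Task 4: deadline = 25
  Task 2: deadline = 27
Priority order (highest first): [3, 1, 4, 2]
Highest priority task = 3

3


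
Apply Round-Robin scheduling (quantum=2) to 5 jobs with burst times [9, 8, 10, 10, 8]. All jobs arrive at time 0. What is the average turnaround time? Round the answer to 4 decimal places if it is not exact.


Time quantum = 2
Execution trace:
  J1 runs 2 units, time = 2
  J2 runs 2 units, time = 4
  J3 runs 2 units, time = 6
  J4 runs 2 units, time = 8
  J5 runs 2 units, time = 10
  J1 runs 2 units, time = 12
  J2 runs 2 units, time = 14
  J3 runs 2 units, time = 16
  J4 runs 2 units, time = 18
  J5 runs 2 units, time = 20
  J1 runs 2 units, time = 22
  J2 runs 2 units, time = 24
  J3 runs 2 units, time = 26
  J4 runs 2 units, time = 28
  J5 runs 2 units, time = 30
  J1 runs 2 units, time = 32
  J2 runs 2 units, time = 34
  J3 runs 2 units, time = 36
  J4 runs 2 units, time = 38
  J5 runs 2 units, time = 40
  J1 runs 1 units, time = 41
  J3 runs 2 units, time = 43
  J4 runs 2 units, time = 45
Finish times: [41, 34, 43, 45, 40]
Average turnaround = 203/5 = 40.6

40.6


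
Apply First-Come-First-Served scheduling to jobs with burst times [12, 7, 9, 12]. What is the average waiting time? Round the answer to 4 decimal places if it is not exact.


FCFS order (as given): [12, 7, 9, 12]
Waiting times:
  Job 1: wait = 0
  Job 2: wait = 12
  Job 3: wait = 19
  Job 4: wait = 28
Sum of waiting times = 59
Average waiting time = 59/4 = 14.75

14.75


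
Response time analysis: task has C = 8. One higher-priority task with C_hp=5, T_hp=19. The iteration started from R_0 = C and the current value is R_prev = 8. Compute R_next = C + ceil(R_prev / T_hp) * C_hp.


R_next = C + ceil(R_prev / T_hp) * C_hp
ceil(8 / 19) = ceil(0.4211) = 1
Interference = 1 * 5 = 5
R_next = 8 + 5 = 13

13


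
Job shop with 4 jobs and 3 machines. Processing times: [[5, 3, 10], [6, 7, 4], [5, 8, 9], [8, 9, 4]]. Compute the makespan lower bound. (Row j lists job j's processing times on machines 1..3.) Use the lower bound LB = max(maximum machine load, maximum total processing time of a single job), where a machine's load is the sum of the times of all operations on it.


Machine loads:
  Machine 1: 5 + 6 + 5 + 8 = 24
  Machine 2: 3 + 7 + 8 + 9 = 27
  Machine 3: 10 + 4 + 9 + 4 = 27
Max machine load = 27
Job totals:
  Job 1: 18
  Job 2: 17
  Job 3: 22
  Job 4: 21
Max job total = 22
Lower bound = max(27, 22) = 27

27
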